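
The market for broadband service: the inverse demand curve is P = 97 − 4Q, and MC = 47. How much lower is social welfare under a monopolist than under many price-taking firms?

Under competition P = MC = 47, so Q = (97 − 47)/4 = 12.5.
CS = ½·(97 − 47)·12.5 = 312.5; PS = (47 − 47)·12.5 = 0; TS = 312.5.
A monopolist chooses Q where MR = MC. MR = 97 − 8Q; setting this equal to 47 gives Q = 6.25 and P = 72.
CS = ½·(97 − 72)·6.25 = 78.125; PS = (72 − 47)·6.25 = 156.25; TS = 234.375.
Change in social welfare: 234.375 − 312.5 = −78.125.

TS falls by 78.125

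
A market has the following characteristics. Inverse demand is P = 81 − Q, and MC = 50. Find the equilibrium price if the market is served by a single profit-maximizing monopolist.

P = 65.5

The monopolist equates marginal revenue to marginal cost: 81 − 2Q = 50, so Q = 15.5. From demand, P = 65.5.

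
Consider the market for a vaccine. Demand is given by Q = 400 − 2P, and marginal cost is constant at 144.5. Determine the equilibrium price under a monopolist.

P = 172.25

Inverting demand: P = 200 − 0.5Q.
Monopoly sets MR = MC: 200 − Q = 144.5 ⇒ Q = 55.5, P = 200 − 0.5·55.5 = 172.25.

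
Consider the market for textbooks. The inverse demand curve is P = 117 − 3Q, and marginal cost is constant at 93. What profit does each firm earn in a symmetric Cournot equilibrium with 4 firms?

π_i = 7.68

In a 4-firm Cournot equilibrium, symmetry and the first-order condition give q = (117 − 93)/(15) = 1.6. So Q = 6.4 and P = 97.8.
Each firm's profit = (97.8 − 93)·1.6 = 7.68.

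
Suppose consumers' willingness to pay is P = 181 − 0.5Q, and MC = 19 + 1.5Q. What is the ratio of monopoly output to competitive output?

The monopolist equates marginal revenue to marginal cost: 181 − Q = 19 + 1.5Q, so Q = 64.8. From demand, P = 148.6.
Under competition P = MC: 181 − 0.5Q = 19 + 1.5Q ⇒ Q = 81, P = 140.5.
Ratio Q_m/Q_c = 64.8/81 = 0.8.

Q_m/Q_c = 0.8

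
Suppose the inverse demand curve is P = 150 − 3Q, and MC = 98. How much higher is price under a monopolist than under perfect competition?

Perfect competition: P = MC = 98, so 150 − 3Q = 98 and Q = 52/3.
A monopolist chooses Q where MR = MC. MR = 150 − 6Q; setting this equal to 98 gives Q = 26/3 and P = 124.
Change in price: 124 − 98 = 26.

Price rises by 26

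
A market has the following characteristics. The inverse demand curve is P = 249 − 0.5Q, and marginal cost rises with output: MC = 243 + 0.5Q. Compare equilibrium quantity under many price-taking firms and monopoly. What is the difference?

Q falls by 2

Competitive equilibrium sets price equal to marginal cost: 249 − 0.5Q = 243 + 0.5Q, so Q = 6 and P = 246.
Monopoly sets MR = MC: 249 − Q = 243 + 0.5Q ⇒ Q = 4, P = 249 − 0.5·4 = 247.
Change in equilibrium quantity: 4 − 6 = −2.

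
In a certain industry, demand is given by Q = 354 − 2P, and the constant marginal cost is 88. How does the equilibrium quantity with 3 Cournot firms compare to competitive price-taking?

Inverting demand: P = 177 − 0.5Q.
In a 3-firm Cournot equilibrium, symmetry and the first-order condition give q = (177 − 88)/(2) = 44.5. So Q = 133.5 and P = 110.25.
Under competition P = MC = 88, so Q = (177 − 88)/0.5 = 178.

Cournot: Q = 133.5; Competition: Q = 178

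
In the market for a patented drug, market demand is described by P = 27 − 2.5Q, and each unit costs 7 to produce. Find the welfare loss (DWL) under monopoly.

DWL = 20

Competitive firms price at marginal cost: P = 7, giving Q = 8.
The monopolist equates marginal revenue to marginal cost: 27 − 5Q = 7, so Q = 4. From demand, P = 17.
DWL is the triangle between Q = 4 and Q = 8: ½·(8 − 4)·(17 − 7) = 20.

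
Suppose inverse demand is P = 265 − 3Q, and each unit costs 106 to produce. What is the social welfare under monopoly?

Monopoly sets MR = MC: 265 − 6Q = 106 ⇒ Q = 26.5, P = 265 − 3·26.5 = 185.5.
CS = ½·(265 − 185.5)·26.5 = 1053.375; PS = (185.5 − 106)·26.5 = 2106.75; TS = 3160.125.

TS = 3160.125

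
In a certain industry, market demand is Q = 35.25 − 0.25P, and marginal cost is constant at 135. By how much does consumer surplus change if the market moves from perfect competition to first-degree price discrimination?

CS falls by 4.5

Inverting demand: P = 141 − 4Q.
Competitive firms price at marginal cost: P = 135, giving Q = 1.5.
CS = ½·(141 − 135)·1.5 = 4.5.
A perfectly discriminating monopolist sells every unit with P(Q) ≥ MC(Q), so output equals the competitive quantity Q = 1.5. Each buyer pays their reservation price, so CS = 0 and the firm captures all surplus.
CS = 0.
Change in consumer surplus: 0 − 4.5 = −4.5.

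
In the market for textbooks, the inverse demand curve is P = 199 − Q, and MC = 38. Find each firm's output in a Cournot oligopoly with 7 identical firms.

q_i = 20.125

With 7 symmetric Cournot firms, each firm's FOC gives 199 − 8q = 38, so q = 20.125, Q = 7·20.125 = 140.875, and P = 58.125.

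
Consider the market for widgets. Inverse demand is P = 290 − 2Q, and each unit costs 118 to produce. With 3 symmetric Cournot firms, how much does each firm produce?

With 3 symmetric Cournot firms, each firm's FOC gives 290 − 8q = 118, so q = 21.5, Q = 3·21.5 = 64.5, and P = 161.

q_i = 21.5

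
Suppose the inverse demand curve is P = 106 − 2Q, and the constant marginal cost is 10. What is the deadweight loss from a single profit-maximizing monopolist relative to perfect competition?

DWL = 576

Competitive firms price at marginal cost: P = 10, giving Q = 48.
The monopolist equates marginal revenue to marginal cost: 106 − 4Q = 10, so Q = 24. From demand, P = 58.
DWL is the triangle between Q = 24 and Q = 48: ½·(48 − 24)·(58 − 10) = 576.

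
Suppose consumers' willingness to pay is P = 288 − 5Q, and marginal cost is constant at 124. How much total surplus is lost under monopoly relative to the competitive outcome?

Under competition P = MC = 124, so Q = (288 − 124)/5 = 32.8.
Monopoly sets MR = MC: 288 − 10Q = 124 ⇒ Q = 16.4, P = 288 − 5·16.4 = 206.
DWL is the triangle between Q = 16.4 and Q = 32.8: ½·(32.8 − 16.4)·(206 − 124) = 672.4.

DWL = 672.4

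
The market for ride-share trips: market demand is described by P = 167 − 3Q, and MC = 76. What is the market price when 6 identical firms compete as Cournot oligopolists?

Cournot with 6 identical firms: the symmetric best-response condition is 167 − 21q = 76. Each firm produces q = 13/3, total output Q = 26, price P = 89.

P = 89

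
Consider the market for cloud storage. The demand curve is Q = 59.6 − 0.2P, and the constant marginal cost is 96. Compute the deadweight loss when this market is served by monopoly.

Inverting demand: P = 298 − 5Q.
Under competition P = MC = 96, so Q = (298 − 96)/5 = 40.4.
The monopolist equates marginal revenue to marginal cost: 298 − 10Q = 96, so Q = 20.2. From demand, P = 197.
DWL is the triangle between Q = 20.2 and Q = 40.4: ½·(40.4 − 20.2)·(197 − 96) = 1020.1.

DWL = 1020.1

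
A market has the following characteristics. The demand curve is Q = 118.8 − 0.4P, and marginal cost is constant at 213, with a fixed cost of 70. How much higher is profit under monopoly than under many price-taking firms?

Inverting demand: P = 297 − 2.5Q.
Perfect competition: P = MC = 213, so 297 − 2.5Q = 213 and Q = 33.6.
Profit = (213 − 213)·33.6 − 70 = −70.
A monopolist chooses Q where MR = MC. MR = 297 − 5Q; setting this equal to 213 gives Q = 16.8 and P = 255.
Profit = (255 − 213)·16.8 − 70 = 635.6.
Change in profit: 635.6 − −70 = 705.6.

Profit rises by 705.6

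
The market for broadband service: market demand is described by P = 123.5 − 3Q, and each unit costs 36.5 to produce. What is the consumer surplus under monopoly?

CS = 315.375

A monopolist chooses Q where MR = MC. MR = 123.5 − 6Q; setting this equal to 36.5 gives Q = 14.5 and P = 80.
CS = ½·(123.5 − 80)·14.5 = 315.375.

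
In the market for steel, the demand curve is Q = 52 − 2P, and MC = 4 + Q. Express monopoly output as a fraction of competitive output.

Inverting demand: P = 26 − 0.5Q.
A monopolist chooses Q where MR = MC. MR = 26 − Q; setting this equal to 4 + Q gives Q = 11 and P = 20.5.
Under competition P = MC: 26 − 0.5Q = 4 + Q ⇒ Q = 44/3, P = 56/3.
Ratio Q_m/Q_c = 11/(44/3) = 0.75.

Q_m/Q_c = 0.75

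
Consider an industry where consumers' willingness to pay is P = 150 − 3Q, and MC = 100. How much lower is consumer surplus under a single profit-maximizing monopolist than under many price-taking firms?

CS falls by 312.5

Under competition P = MC = 100, so Q = (150 − 100)/3 = 50/3.
CS = ½·(150 − 100)·50/3 = 1250/3.
Monopoly sets MR = MC: 150 − 6Q = 100 ⇒ Q = 25/3, P = 150 − 3·25/3 = 125.
CS = ½·(150 − 125)·25/3 = 625/6.
Change in consumer surplus: 625/6 − 1250/3 = −312.5.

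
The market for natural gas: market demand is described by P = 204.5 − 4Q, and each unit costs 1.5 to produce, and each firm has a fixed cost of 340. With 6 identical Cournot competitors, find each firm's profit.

Cournot with 6 identical firms: the symmetric best-response condition is 204.5 − 28q = 1.5. Each firm produces q = 7.25, total output Q = 43.5, price P = 30.5.
Each firm's profit = (30.5 − 1.5)·7.25 − 340 = −129.75.

π_i = −129.75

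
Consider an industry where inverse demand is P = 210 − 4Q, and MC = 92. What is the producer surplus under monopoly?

PS = 870.25

The monopolist equates marginal revenue to marginal cost: 210 − 8Q = 92, so Q = 14.75. From demand, P = 151.
PS = (151 − 92)·14.75 = 870.25.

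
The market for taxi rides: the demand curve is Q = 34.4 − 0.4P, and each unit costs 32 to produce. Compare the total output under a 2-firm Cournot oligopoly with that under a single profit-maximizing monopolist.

Cournot: Q = 14.4; Monopoly: Q = 10.8

Inverting demand: P = 86 − 2.5Q.
Cournot with 2 identical firms: the symmetric best-response condition is 86 − 7.5q = 32. Each firm produces q = 7.2, total output Q = 14.4, price P = 50.
The monopolist equates marginal revenue to marginal cost: 86 − 5Q = 32, so Q = 10.8. From demand, P = 59.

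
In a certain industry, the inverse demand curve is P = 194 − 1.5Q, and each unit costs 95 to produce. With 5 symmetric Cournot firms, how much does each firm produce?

q_i = 11

With 5 symmetric Cournot firms, each firm's FOC gives 194 − 9q = 95, so q = 11, Q = 5·11 = 55, and P = 111.5.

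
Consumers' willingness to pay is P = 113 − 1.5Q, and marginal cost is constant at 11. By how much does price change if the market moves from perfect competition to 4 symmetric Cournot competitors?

P rises by 20.4

Perfect competition: P = MC = 11, so 113 − 1.5Q = 11 and Q = 68.
With 4 symmetric Cournot firms, each firm's FOC gives 113 − 7.5q = 11, so q = 13.6, Q = 4·13.6 = 54.4, and P = 31.4.
Change in price: 31.4 − 11 = 20.4.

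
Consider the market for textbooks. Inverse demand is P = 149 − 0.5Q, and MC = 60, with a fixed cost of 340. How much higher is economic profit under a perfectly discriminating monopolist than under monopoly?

The monopolist equates marginal revenue to marginal cost: 149 − Q = 60, so Q = 89. From demand, P = 104.5.
Profit = (104.5 − 60)·89 − 340 = 3620.5.
With perfect price discrimination, output is the efficient level Q = 178 (where demand meets MC), but every buyer pays their willingness to pay: CS = 0 and PS = total surplus.
PS equals the full surplus area, 7921. Profit = 7921 − 340 = 7581.
Change in economic profit: 7581 − 3620.5 = 3960.5.

π rises by 3960.5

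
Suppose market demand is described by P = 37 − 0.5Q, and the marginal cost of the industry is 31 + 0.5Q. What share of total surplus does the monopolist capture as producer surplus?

PS/TS = 0.75

A monopolist chooses Q where MR = MC. MR = 37 − Q; setting this equal to 31 + 0.5Q gives Q = 4 and P = 35.
CS = ½·(37 − 35)·4 = 4.
PS = P·Q − VC(Q) = 35·4 − (31·4 + ½·0.5·4²) = 12.
Share captured = PS/TS = 12/16 = 0.75.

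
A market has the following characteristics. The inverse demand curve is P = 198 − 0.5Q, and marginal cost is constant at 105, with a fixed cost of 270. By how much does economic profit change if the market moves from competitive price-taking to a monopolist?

Competitive firms price at marginal cost: P = 105, giving Q = 186.
Profit = (105 − 105)·186 − 270 = −270.
Monopoly sets MR = MC: 198 − Q = 105 ⇒ Q = 93, P = 198 − 0.5·93 = 151.5.
Profit = (151.5 − 105)·93 − 270 = 4054.5.
Change in economic profit: 4054.5 − −270 = 4324.5.

π rises by 4324.5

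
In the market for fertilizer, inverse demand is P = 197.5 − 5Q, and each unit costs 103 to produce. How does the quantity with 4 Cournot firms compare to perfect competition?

Cournot with 4 identical firms: the symmetric best-response condition is 197.5 − 25q = 103. Each firm produces q = 3.78, total output Q = 15.12, price P = 121.9.
Under competition P = MC = 103, so Q = (197.5 − 103)/5 = 18.9.

Cournot: Q = 15.12; Competition: Q = 18.9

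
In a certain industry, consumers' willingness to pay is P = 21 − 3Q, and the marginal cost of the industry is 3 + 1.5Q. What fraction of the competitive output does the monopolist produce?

The monopolist equates marginal revenue to marginal cost: 21 − 6Q = 3 + 1.5Q, so Q = 2.4. From demand, P = 13.8.
Competitive equilibrium sets price equal to marginal cost: 21 − 3Q = 3 + 1.5Q, so Q = 4 and P = 9.
Ratio Q_m/Q_c = 2.4/4 = 0.6.

Q_m/Q_c = 0.6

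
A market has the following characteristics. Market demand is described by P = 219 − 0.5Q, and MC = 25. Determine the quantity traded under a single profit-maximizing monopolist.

A monopolist chooses Q where MR = MC. MR = 219 − Q; setting this equal to 25 gives Q = 194 and P = 122.

Q = 194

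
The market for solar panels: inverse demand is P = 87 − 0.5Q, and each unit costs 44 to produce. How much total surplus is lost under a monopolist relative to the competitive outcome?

DWL = 462.25

Competitive firms price at marginal cost: P = 44, giving Q = 86.
The monopolist equates marginal revenue to marginal cost: 87 − Q = 44, so Q = 43. From demand, P = 65.5.
DWL is the triangle between Q = 43 and Q = 86: ½·(86 − 43)·(65.5 − 44) = 462.25.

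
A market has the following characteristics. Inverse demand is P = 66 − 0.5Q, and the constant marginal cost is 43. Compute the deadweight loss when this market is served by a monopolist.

DWL = 132.25

Under competition P = MC = 43, so Q = (66 − 43)/0.5 = 46.
Monopoly sets MR = MC: 66 − Q = 43 ⇒ Q = 23, P = 66 − 0.5·23 = 54.5.
DWL is the triangle between Q = 23 and Q = 46: ½·(46 − 23)·(54.5 − 43) = 132.25.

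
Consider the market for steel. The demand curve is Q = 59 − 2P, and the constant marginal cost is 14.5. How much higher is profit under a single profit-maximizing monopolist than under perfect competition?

π rises by 112.5

Inverting demand: P = 29.5 − 0.5Q.
Perfect competition: P = MC = 14.5, so 29.5 − 0.5Q = 14.5 and Q = 30.
Profit = (14.5 − 14.5)·30 = 0.
A monopolist chooses Q where MR = MC. MR = 29.5 − Q; setting this equal to 14.5 gives Q = 15 and P = 22.
Profit = (22 − 14.5)·15 = 112.5.
Change in profit: 112.5 − 0 = 112.5.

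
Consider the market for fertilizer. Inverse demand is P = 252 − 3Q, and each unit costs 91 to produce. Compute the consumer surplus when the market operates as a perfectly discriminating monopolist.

A perfectly discriminating monopolist sells every unit with P(Q) ≥ MC(Q), so output equals the competitive quantity Q = 161/3. Each buyer pays their reservation price, so CS = 0 and the firm captures all surplus.
CS = 0.

CS = 0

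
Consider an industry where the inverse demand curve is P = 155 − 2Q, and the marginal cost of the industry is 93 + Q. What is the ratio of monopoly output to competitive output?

Monopoly sets MR = MC: 155 − 4Q = 93 + Q ⇒ Q = 12.4, P = 155 − 2·12.4 = 130.2.
Competitive equilibrium sets price equal to marginal cost: 155 − 2Q = 93 + Q, so Q = 62/3 and P = 341/3.
Ratio Q_m/Q_c = 12.4/(62/3) = 0.6.

Q_m/Q_c = 0.6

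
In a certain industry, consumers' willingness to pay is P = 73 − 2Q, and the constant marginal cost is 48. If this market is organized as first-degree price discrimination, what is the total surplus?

A perfectly discriminating monopolist sells every unit with P(Q) ≥ MC(Q), so output equals the competitive quantity Q = 12.5. Each buyer pays their reservation price, so CS = 0 and the firm captures all surplus.
TS = 156.25 (equal to competitive TS).

TS = 156.25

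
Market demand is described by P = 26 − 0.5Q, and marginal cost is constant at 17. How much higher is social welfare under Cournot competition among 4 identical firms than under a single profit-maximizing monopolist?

Monopoly sets MR = MC: 26 − Q = 17 ⇒ Q = 9, P = 26 − 0.5·9 = 21.5.
CS = ½·(26 − 21.5)·9 = 20.25; PS = (21.5 − 17)·9 = 40.5; TS = 60.75.
Cournot with 4 identical firms: the symmetric best-response condition is 26 − 2.5q = 17. Each firm produces q = 3.6, total output Q = 14.4, price P = 18.8.
CS = ½·(26 − 18.8)·14.4 = 51.84; PS = (18.8 − 17)·14.4 = 25.92; TS = 77.76.
Change in social welfare: 77.76 − 60.75 = 17.01.

Social welfare rises by 17.01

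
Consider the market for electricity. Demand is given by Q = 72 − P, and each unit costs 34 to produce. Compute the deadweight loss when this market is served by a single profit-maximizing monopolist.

Inverting demand: P = 72 − Q.
Perfect competition: P = MC = 34, so 72 − Q = 34 and Q = 38.
A monopolist chooses Q where MR = MC. MR = 72 − 2Q; setting this equal to 34 gives Q = 19 and P = 53.
DWL is the triangle between Q = 19 and Q = 38: ½·(38 − 19)·(53 − 34) = 180.5.

DWL = 180.5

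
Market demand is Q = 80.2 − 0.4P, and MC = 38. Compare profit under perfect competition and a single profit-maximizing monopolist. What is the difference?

Inverting demand: P = 200.5 − 2.5Q.
Perfect competition: P = MC = 38, so 200.5 − 2.5Q = 38 and Q = 65.
Profit = (38 − 38)·65 = 0.
Monopoly sets MR = MC: 200.5 − 5Q = 38 ⇒ Q = 32.5, P = 200.5 − 2.5·32.5 = 119.25.
Profit = (119.25 − 38)·32.5 = 2640.625.
Change in profit: 2640.625 − 0 = 2640.625.

Profit rises by 2640.625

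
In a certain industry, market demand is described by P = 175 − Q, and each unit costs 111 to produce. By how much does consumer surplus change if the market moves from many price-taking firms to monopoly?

Competitive firms price at marginal cost: P = 111, giving Q = 64.
CS = ½·(175 − 111)·64 = 2048.
A monopolist chooses Q where MR = MC. MR = 175 − 2Q; setting this equal to 111 gives Q = 32 and P = 143.
CS = ½·(175 − 143)·32 = 512.
Change in consumer surplus: 512 − 2048 = −1536.

CS falls by 1536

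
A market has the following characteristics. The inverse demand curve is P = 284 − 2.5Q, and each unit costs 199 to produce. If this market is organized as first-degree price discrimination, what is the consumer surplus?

CS = 0

Under first-degree price discrimination the firm charges each unit its demand price and produces up to where P = MC, i.e. Q = 34. Consumer surplus is zero; producer surplus equals total surplus.
CS = 0.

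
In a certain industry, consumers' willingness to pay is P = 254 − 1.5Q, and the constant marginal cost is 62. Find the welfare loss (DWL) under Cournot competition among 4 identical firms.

DWL = 491.52

Competitive firms price at marginal cost: P = 62, giving Q = 128.
Cournot with 4 identical firms: the symmetric best-response condition is 254 − 7.5q = 62. Each firm produces q = 25.6, total output Q = 102.4, price P = 100.4.
DWL is the triangle between Q = 102.4 and Q = 128: ½·(128 − 102.4)·(100.4 − 62) = 491.52.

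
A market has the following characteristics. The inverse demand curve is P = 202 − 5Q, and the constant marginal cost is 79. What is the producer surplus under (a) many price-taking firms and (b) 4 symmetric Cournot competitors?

Perfect competition: P = MC = 79, so 202 − 5Q = 79 and Q = 24.6.
PS = (79 − 79)·24.6 = 0.
In a 4-firm Cournot equilibrium, symmetry and the first-order condition give q = (202 − 79)/(25) = 4.92. So Q = 19.68 and P = 103.6.
PS = (103.6 − 79)·19.68 = 484.128.

Competition: PS = 0; Cournot: PS = 484.128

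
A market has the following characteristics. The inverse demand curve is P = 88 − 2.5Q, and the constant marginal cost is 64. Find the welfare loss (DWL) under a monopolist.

DWL = 28.8

Competitive firms price at marginal cost: P = 64, giving Q = 9.6.
The monopolist equates marginal revenue to marginal cost: 88 − 5Q = 64, so Q = 4.8. From demand, P = 76.
DWL is the triangle between Q = 4.8 and Q = 9.6: ½·(9.6 − 4.8)·(76 − 64) = 28.8.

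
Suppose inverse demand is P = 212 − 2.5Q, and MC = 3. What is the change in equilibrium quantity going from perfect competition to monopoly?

Q falls by 41.8

Competitive firms price at marginal cost: P = 3, giving Q = 83.6.
Monopoly sets MR = MC: 212 − 5Q = 3 ⇒ Q = 41.8, P = 212 − 2.5·41.8 = 107.5.
Change in equilibrium quantity: 41.8 − 83.6 = −41.8.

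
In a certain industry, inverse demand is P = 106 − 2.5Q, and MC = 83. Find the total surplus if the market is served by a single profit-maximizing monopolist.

TS = 79.35

Monopoly sets MR = MC: 106 − 5Q = 83 ⇒ Q = 4.6, P = 106 − 2.5·4.6 = 94.5.
CS = ½·(106 − 94.5)·4.6 = 26.45; PS = (94.5 − 83)·4.6 = 52.9; TS = 79.35.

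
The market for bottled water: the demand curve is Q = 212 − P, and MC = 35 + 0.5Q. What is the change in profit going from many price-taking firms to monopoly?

π rises by 2784.8

Inverting demand: P = 212 − Q.
Under competition P = MC: 212 − Q = 35 + 0.5Q ⇒ Q = 118, P = 94.
Profit = 94·118 − (35·118 + ½·0.5·118²) = 3481.
The monopolist equates marginal revenue to marginal cost: 212 − 2Q = 35 + 0.5Q, so Q = 70.8. From demand, P = 141.2.
Profit = 141.2·70.8 − (35·70.8 + ½·0.5·70.8²) = 6265.8.
Change in profit: 6265.8 − 3481 = 2784.8.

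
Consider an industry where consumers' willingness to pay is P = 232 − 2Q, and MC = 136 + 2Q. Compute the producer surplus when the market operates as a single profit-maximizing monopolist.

PS = 768

The monopolist equates marginal revenue to marginal cost: 232 − 4Q = 136 + 2Q, so Q = 16. From demand, P = 200.
PS = P·Q − VC(Q) = 200·16 − (136·16 + ½·2·16²) = 768.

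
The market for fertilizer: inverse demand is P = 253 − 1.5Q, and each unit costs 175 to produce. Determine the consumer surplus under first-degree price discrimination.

With perfect price discrimination, output is the efficient level Q = 52 (where demand meets MC), but every buyer pays their willingness to pay: CS = 0 and PS = total surplus.
CS = 0.

CS = 0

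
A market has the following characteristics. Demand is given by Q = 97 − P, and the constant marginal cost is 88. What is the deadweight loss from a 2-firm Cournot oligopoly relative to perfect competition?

DWL = 4.5

Inverting demand: P = 97 − Q.
Perfect competition: P = MC = 88, so 97 − Q = 88 and Q = 9.
In a 2-firm Cournot equilibrium, symmetry and the first-order condition give q = (97 − 88)/(3) = 3. So Q = 6 and P = 91.
DWL is the triangle between Q = 6 and Q = 9: ½·(9 − 6)·(91 − 88) = 4.5.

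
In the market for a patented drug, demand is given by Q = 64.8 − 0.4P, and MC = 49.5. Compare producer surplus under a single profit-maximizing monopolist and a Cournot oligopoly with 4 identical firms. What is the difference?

Producer surplus falls by 455.625

Inverting demand: P = 162 − 2.5Q.
A monopolist chooses Q where MR = MC. MR = 162 − 5Q; setting this equal to 49.5 gives Q = 22.5 and P = 105.75.
PS = (105.75 − 49.5)·22.5 = 1265.625.
In a 4-firm Cournot equilibrium, symmetry and the first-order condition give q = (162 − 49.5)/(12.5) = 9. So Q = 36 and P = 72.
PS = (72 − 49.5)·36 = 810.
Change in producer surplus: 810 − 1265.625 = −455.625.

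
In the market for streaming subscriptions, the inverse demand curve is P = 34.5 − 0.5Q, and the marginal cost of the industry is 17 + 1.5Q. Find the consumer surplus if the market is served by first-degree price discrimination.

Under first-degree price discrimination the firm charges each unit its demand price and produces up to where P = MC, i.e. Q = 8.75. Consumer surplus is zero; producer surplus equals total surplus.
CS = 0.

CS = 0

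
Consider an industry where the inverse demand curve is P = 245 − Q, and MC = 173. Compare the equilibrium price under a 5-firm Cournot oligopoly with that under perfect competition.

Cournot: P = 185; Competition: P = 173

With 5 symmetric Cournot firms, each firm's FOC gives 245 − 6q = 173, so q = 12, Q = 5·12 = 60, and P = 185.
Under competition P = MC = 173, so Q = (245 − 173)/1 = 72.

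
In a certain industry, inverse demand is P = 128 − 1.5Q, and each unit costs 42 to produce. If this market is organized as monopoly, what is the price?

The monopolist equates marginal revenue to marginal cost: 128 − 3Q = 42, so Q = 86/3. From demand, P = 85.

P = 85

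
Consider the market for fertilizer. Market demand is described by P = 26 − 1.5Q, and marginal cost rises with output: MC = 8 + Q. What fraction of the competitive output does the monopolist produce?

The monopolist equates marginal revenue to marginal cost: 26 − 3Q = 8 + Q, so Q = 4.5. From demand, P = 19.25.
Under competition P = MC: 26 − 1.5Q = 8 + Q ⇒ Q = 7.2, P = 15.2.
Ratio Q_m/Q_c = 4.5/7.2 = 0.625.

Q_m/Q_c = 0.625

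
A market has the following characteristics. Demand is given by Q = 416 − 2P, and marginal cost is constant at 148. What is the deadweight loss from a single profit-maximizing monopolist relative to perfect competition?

DWL = 900

Inverting demand: P = 208 − 0.5Q.
Perfect competition: P = MC = 148, so 208 − 0.5Q = 148 and Q = 120.
Monopoly sets MR = MC: 208 − Q = 148 ⇒ Q = 60, P = 208 − 0.5·60 = 178.
DWL is the triangle between Q = 60 and Q = 120: ½·(120 − 60)·(178 − 148) = 900.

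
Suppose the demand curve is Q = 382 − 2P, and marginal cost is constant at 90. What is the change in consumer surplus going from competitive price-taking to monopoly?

CS falls by 7650.75

Inverting demand: P = 191 − 0.5Q.
Under competition P = MC = 90, so Q = (191 − 90)/0.5 = 202.
CS = ½·(191 − 90)·202 = 10201.
The monopolist equates marginal revenue to marginal cost: 191 − Q = 90, so Q = 101. From demand, P = 140.5.
CS = ½·(191 − 140.5)·101 = 2550.25.
Change in consumer surplus: 2550.25 − 10201 = −7650.75.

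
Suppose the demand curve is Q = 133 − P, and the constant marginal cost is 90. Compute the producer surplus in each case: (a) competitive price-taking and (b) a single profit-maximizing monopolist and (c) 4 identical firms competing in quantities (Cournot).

Inverting demand: P = 133 − Q.
Under competition P = MC = 90, so Q = (133 − 90)/1 = 43.
PS = (90 − 90)·43 = 0.
A monopolist chooses Q where MR = MC. MR = 133 − 2Q; setting this equal to 90 gives Q = 21.5 and P = 111.5.
PS = (111.5 − 90)·21.5 = 462.25.
With 4 symmetric Cournot firms, each firm's FOC gives 133 − 5q = 90, so q = 8.6, Q = 4·8.6 = 34.4, and P = 98.6.
PS = (98.6 − 90)·34.4 = 295.84.

Competition: PS = 0; Monopoly: PS = 462.25; Cournot: PS = 295.84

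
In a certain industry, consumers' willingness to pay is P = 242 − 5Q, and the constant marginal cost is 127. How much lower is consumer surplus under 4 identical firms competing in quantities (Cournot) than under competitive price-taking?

Perfect competition: P = MC = 127, so 242 − 5Q = 127 and Q = 23.
CS = ½·(242 − 127)·23 = 1322.5.
With 4 symmetric Cournot firms, each firm's FOC gives 242 − 25q = 127, so q = 4.6, Q = 4·4.6 = 18.4, and P = 150.
CS = ½·(242 − 150)·18.4 = 846.4.
Change in consumer surplus: 846.4 − 1322.5 = −476.1.

Consumer surplus falls by 476.1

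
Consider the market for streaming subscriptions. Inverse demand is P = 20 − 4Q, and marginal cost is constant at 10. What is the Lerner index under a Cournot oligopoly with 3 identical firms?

Lerner index = 0.2

Cournot with 3 identical firms: the symmetric best-response condition is 20 − 16q = 10. Each firm produces q = 0.625, total output Q = 1.875, price P = 12.5.
Lerner index = (P − MC)/P = (12.5 − 10)/12.5 = 0.2.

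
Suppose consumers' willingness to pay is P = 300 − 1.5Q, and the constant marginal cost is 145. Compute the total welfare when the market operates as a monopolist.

The monopolist equates marginal revenue to marginal cost: 300 − 3Q = 145, so Q = 155/3. From demand, P = 222.5.
CS = ½·(300 − 222.5)·155/3 = 24025/12; PS = (222.5 − 145)·155/3 = 24025/6; TS = 6006.25.

TS = 6006.25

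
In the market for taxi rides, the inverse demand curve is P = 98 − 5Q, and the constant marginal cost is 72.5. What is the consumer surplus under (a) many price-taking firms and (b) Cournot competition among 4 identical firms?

Perfect competition: P = MC = 72.5, so 98 − 5Q = 72.5 and Q = 5.1.
CS = ½·(98 − 72.5)·5.1 = 65.025.
With 4 symmetric Cournot firms, each firm's FOC gives 98 − 25q = 72.5, so q = 1.02, Q = 4·1.02 = 4.08, and P = 77.6.
CS = ½·(98 − 77.6)·4.08 = 41.616.

Competition: CS = 65.025; Cournot: CS = 41.616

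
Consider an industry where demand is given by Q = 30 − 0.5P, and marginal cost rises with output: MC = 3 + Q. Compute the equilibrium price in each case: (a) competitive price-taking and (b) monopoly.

Competition: P = 22; Monopoly: P = 37.2

Inverting demand: P = 60 − 2Q.
Competitive equilibrium sets price equal to marginal cost: 60 − 2Q = 3 + Q, so Q = 19 and P = 22.
A monopolist chooses Q where MR = MC. MR = 60 − 4Q; setting this equal to 3 + Q gives Q = 11.4 and P = 37.2.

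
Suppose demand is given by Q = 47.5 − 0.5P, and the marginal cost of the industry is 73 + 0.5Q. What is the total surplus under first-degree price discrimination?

TS = 96.8

Inverting demand: P = 95 − 2Q.
A perfectly discriminating monopolist sells every unit with P(Q) ≥ MC(Q), so output equals the competitive quantity Q = 8.8. Each buyer pays their reservation price, so CS = 0 and the firm captures all surplus.
TS = 96.8 (equal to competitive TS).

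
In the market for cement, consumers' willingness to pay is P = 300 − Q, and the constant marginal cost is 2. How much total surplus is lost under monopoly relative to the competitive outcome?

DWL = 11100.5

Under competition P = MC = 2, so Q = (300 − 2)/1 = 298.
A monopolist chooses Q where MR = MC. MR = 300 − 2Q; setting this equal to 2 gives Q = 149 and P = 151.
DWL is the triangle between Q = 149 and Q = 298: ½·(298 − 149)·(151 − 2) = 11100.5.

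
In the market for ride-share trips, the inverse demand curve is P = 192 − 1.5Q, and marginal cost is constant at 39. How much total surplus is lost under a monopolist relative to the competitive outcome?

DWL = 1950.75

Perfect competition: P = MC = 39, so 192 − 1.5Q = 39 and Q = 102.
A monopolist chooses Q where MR = MC. MR = 192 − 3Q; setting this equal to 39 gives Q = 51 and P = 115.5.
DWL is the triangle between Q = 51 and Q = 102: ½·(102 − 51)·(115.5 − 39) = 1950.75.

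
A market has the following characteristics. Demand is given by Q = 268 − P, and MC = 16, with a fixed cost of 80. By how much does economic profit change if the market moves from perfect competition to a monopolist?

π rises by 15876

Inverting demand: P = 268 − Q.
Perfect competition: P = MC = 16, so 268 − Q = 16 and Q = 252.
Profit = (16 − 16)·252 − 80 = −80.
A monopolist chooses Q where MR = MC. MR = 268 − 2Q; setting this equal to 16 gives Q = 126 and P = 142.
Profit = (142 − 16)·126 − 80 = 15796.
Change in economic profit: 15796 − −80 = 15876.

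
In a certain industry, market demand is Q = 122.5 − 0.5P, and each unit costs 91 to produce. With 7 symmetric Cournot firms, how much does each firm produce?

Inverting demand: P = 245 − 2Q.
In a 7-firm Cournot equilibrium, symmetry and the first-order condition give q = (245 − 91)/(16) = 9.625. So Q = 67.375 and P = 110.25.

q_i = 9.625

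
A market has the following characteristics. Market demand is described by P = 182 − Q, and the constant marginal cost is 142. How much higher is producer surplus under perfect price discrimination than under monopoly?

The monopolist equates marginal revenue to marginal cost: 182 − 2Q = 142, so Q = 20. From demand, P = 162.
PS = (162 − 142)·20 = 400.
Under first-degree price discrimination the firm charges each unit its demand price and produces up to where P = MC, i.e. Q = 40. Consumer surplus is zero; producer surplus equals total surplus.
PS = ½·(182 − 142)·40 = 800.
Change in producer surplus: 800 − 400 = 400.

PS rises by 400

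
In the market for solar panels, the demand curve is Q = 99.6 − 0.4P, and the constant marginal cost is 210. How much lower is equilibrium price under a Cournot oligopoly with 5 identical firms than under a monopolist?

Inverting demand: P = 249 − 2.5Q.
A monopolist chooses Q where MR = MC. MR = 249 − 5Q; setting this equal to 210 gives Q = 7.8 and P = 229.5.
Cournot with 5 identical firms: the symmetric best-response condition is 249 − 15q = 210. Each firm produces q = 2.6, total output Q = 13, price P = 216.5.
Change in equilibrium price: 216.5 − 229.5 = −13.

P falls by 13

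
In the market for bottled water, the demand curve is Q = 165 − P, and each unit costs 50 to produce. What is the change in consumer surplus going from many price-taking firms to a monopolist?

Inverting demand: P = 165 − Q.
Competitive firms price at marginal cost: P = 50, giving Q = 115.
CS = ½·(165 − 50)·115 = 6612.5.
A monopolist chooses Q where MR = MC. MR = 165 − 2Q; setting this equal to 50 gives Q = 57.5 and P = 107.5.
CS = ½·(165 − 107.5)·57.5 = 1653.125.
Change in consumer surplus: 1653.125 − 6612.5 = −4959.375.

Consumer surplus falls by 4959.375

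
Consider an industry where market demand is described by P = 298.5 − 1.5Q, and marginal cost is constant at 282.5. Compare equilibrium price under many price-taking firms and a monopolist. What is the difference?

Equilibrium price rises by 8

Perfect competition: P = MC = 282.5, so 298.5 − 1.5Q = 282.5 and Q = 32/3.
Monopoly sets MR = MC: 298.5 − 3Q = 282.5 ⇒ Q = 16/3, P = 298.5 − 1.5·16/3 = 290.5.
Change in equilibrium price: 290.5 − 282.5 = 8.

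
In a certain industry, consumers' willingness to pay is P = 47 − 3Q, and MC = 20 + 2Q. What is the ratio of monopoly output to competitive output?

Monopoly sets MR = MC: 47 − 6Q = 20 + 2Q ⇒ Q = 3.375, P = 47 − 3·3.375 = 36.875.
Under competition P = MC: 47 − 3Q = 20 + 2Q ⇒ Q = 5.4, P = 30.8.
Ratio Q_m/Q_c = 3.375/5.4 = 0.625.

Q_m/Q_c = 0.625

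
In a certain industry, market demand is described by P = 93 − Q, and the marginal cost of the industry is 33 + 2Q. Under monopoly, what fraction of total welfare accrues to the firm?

PS/TS = 0.8

The monopolist equates marginal revenue to marginal cost: 93 − 2Q = 33 + 2Q, so Q = 15. From demand, P = 78.
CS = ½·(93 − 78)·15 = 112.5.
PS = P·Q − VC(Q) = 78·15 − (33·15 + ½·2·15²) = 450.
Share captured = PS/TS = 450/562.5 = 0.8.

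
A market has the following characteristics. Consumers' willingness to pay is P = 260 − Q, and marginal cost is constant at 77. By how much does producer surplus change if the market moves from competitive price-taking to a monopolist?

Under competition P = MC = 77, so Q = (260 − 77)/1 = 183.
PS = (77 − 77)·183 = 0.
The monopolist equates marginal revenue to marginal cost: 260 − 2Q = 77, so Q = 91.5. From demand, P = 168.5.
PS = (168.5 − 77)·91.5 = 8372.25.
Change in producer surplus: 8372.25 − 0 = 8372.25.

PS rises by 8372.25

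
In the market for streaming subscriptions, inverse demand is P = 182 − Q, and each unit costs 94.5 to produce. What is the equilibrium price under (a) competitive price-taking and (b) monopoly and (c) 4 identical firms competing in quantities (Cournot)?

Competitive firms price at marginal cost: P = 94.5, giving Q = 87.5.
The monopolist equates marginal revenue to marginal cost: 182 − 2Q = 94.5, so Q = 43.75. From demand, P = 138.25.
Cournot with 4 identical firms: the symmetric best-response condition is 182 − 5q = 94.5. Each firm produces q = 17.5, total output Q = 70, price P = 112.

Competition: P = 94.5; Monopoly: P = 138.25; Cournot: P = 112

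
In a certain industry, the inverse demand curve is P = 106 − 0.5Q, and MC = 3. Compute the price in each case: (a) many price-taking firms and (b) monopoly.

Competition: P = 3; Monopoly: P = 54.5

Perfect competition: P = MC = 3, so 106 − 0.5Q = 3 and Q = 206.
Monopoly sets MR = MC: 106 − Q = 3 ⇒ Q = 103, P = 106 − 0.5·103 = 54.5.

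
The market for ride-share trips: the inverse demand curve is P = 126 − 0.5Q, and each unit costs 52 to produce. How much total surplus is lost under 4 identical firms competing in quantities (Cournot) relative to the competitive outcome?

Competitive firms price at marginal cost: P = 52, giving Q = 148.
In a 4-firm Cournot equilibrium, symmetry and the first-order condition give q = (126 − 52)/(2.5) = 29.6. So Q = 118.4 and P = 66.8.
DWL is the triangle between Q = 118.4 and Q = 148: ½·(148 − 118.4)·(66.8 − 52) = 219.04.

DWL = 219.04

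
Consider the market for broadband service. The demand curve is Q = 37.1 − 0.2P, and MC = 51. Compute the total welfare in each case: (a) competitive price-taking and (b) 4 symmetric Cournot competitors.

Inverting demand: P = 185.5 − 5Q.
Competitive firms price at marginal cost: P = 51, giving Q = 26.9.
CS = ½·(185.5 − 51)·26.9 = 1809.025; PS = (51 − 51)·26.9 = 0; TS = 1809.025.
Cournot with 4 identical firms: the symmetric best-response condition is 185.5 − 25q = 51. Each firm produces q = 5.38, total output Q = 21.52, price P = 77.9.
CS = ½·(185.5 − 77.9)·21.52 = 1157.776; PS = (77.9 − 51)·21.52 = 578.888; TS = 1736.664.

Competition: TS = 1809.025; Cournot: TS = 1736.664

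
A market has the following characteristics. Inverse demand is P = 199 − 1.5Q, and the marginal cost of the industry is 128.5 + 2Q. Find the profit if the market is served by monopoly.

Monopoly sets MR = MC: 199 − 3Q = 128.5 + 2Q ⇒ Q = 14.1, P = 199 − 1.5·14.1 = 177.85.
Profit = 177.85·14.1 − (128.5·14.1 + ½·2·14.1²) = 497.025.

Profit = 497.025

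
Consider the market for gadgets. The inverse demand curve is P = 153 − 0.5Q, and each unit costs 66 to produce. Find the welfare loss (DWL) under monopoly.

Competitive firms price at marginal cost: P = 66, giving Q = 174.
Monopoly sets MR = MC: 153 − Q = 66 ⇒ Q = 87, P = 153 − 0.5·87 = 109.5.
DWL is the triangle between Q = 87 and Q = 174: ½·(174 − 87)·(109.5 − 66) = 1892.25.

DWL = 1892.25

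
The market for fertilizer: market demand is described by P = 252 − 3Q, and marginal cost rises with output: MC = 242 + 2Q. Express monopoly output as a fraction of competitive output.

A monopolist chooses Q where MR = MC. MR = 252 − 6Q; setting this equal to 242 + 2Q gives Q = 1.25 and P = 248.25.
Competitive equilibrium sets price equal to marginal cost: 252 − 3Q = 242 + 2Q, so Q = 2 and P = 246.
Ratio Q_m/Q_c = 1.25/2 = 0.625.

Q_m/Q_c = 0.625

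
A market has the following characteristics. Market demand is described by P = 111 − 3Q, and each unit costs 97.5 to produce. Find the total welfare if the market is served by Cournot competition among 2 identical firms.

TS = 27

In a 2-firm Cournot equilibrium, symmetry and the first-order condition give q = (111 − 97.5)/(9) = 1.5. So Q = 3 and P = 102.
CS = ½·(111 − 102)·3 = 13.5; PS = (102 − 97.5)·3 = 13.5; TS = 27.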